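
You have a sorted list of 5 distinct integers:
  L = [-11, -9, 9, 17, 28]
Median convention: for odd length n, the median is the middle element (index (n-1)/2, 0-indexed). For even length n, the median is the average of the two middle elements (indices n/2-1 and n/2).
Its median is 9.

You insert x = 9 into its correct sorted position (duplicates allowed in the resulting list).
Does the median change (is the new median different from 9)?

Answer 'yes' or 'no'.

Old median = 9
Insert x = 9
New median = 9
Changed? no

Answer: no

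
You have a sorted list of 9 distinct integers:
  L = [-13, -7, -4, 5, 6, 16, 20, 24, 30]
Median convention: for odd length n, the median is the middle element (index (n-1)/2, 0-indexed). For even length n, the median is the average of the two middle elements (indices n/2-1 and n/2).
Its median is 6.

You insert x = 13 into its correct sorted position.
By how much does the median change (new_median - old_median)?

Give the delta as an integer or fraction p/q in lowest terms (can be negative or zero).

Old median = 6
After inserting x = 13: new sorted = [-13, -7, -4, 5, 6, 13, 16, 20, 24, 30]
New median = 19/2
Delta = 19/2 - 6 = 7/2

Answer: 7/2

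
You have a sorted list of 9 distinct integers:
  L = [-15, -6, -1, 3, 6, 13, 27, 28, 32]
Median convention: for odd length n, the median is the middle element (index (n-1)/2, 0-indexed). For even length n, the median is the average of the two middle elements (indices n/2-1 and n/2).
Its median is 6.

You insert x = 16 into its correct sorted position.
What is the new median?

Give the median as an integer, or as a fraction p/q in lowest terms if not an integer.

Answer: 19/2

Derivation:
Old list (sorted, length 9): [-15, -6, -1, 3, 6, 13, 27, 28, 32]
Old median = 6
Insert x = 16
Old length odd (9). Middle was index 4 = 6.
New length even (10). New median = avg of two middle elements.
x = 16: 6 elements are < x, 3 elements are > x.
New sorted list: [-15, -6, -1, 3, 6, 13, 16, 27, 28, 32]
New median = 19/2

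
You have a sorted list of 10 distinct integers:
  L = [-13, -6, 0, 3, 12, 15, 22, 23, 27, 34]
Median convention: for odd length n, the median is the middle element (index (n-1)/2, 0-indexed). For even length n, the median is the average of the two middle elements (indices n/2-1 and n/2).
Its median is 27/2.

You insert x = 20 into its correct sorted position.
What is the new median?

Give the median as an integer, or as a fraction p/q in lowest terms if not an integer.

Answer: 15

Derivation:
Old list (sorted, length 10): [-13, -6, 0, 3, 12, 15, 22, 23, 27, 34]
Old median = 27/2
Insert x = 20
Old length even (10). Middle pair: indices 4,5 = 12,15.
New length odd (11). New median = single middle element.
x = 20: 6 elements are < x, 4 elements are > x.
New sorted list: [-13, -6, 0, 3, 12, 15, 20, 22, 23, 27, 34]
New median = 15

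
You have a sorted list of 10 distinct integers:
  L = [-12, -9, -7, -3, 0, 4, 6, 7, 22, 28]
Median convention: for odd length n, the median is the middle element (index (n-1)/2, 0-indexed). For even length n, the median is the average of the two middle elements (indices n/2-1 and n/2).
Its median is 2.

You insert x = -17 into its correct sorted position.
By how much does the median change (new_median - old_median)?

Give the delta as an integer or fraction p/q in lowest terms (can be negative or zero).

Old median = 2
After inserting x = -17: new sorted = [-17, -12, -9, -7, -3, 0, 4, 6, 7, 22, 28]
New median = 0
Delta = 0 - 2 = -2

Answer: -2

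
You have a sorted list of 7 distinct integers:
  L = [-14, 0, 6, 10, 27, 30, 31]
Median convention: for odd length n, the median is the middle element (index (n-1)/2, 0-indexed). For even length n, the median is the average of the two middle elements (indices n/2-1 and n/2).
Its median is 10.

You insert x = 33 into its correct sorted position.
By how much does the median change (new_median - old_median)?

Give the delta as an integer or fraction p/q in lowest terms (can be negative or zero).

Old median = 10
After inserting x = 33: new sorted = [-14, 0, 6, 10, 27, 30, 31, 33]
New median = 37/2
Delta = 37/2 - 10 = 17/2

Answer: 17/2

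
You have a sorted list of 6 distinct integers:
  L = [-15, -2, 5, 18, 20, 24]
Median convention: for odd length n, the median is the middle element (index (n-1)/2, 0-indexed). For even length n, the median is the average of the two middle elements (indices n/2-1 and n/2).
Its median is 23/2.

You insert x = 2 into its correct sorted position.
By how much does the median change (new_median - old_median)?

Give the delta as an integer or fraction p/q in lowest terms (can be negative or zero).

Old median = 23/2
After inserting x = 2: new sorted = [-15, -2, 2, 5, 18, 20, 24]
New median = 5
Delta = 5 - 23/2 = -13/2

Answer: -13/2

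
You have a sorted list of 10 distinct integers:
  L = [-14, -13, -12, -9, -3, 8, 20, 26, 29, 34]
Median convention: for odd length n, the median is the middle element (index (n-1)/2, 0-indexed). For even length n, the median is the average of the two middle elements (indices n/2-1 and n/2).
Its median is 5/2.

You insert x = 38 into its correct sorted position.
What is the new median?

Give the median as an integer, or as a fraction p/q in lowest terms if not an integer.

Old list (sorted, length 10): [-14, -13, -12, -9, -3, 8, 20, 26, 29, 34]
Old median = 5/2
Insert x = 38
Old length even (10). Middle pair: indices 4,5 = -3,8.
New length odd (11). New median = single middle element.
x = 38: 10 elements are < x, 0 elements are > x.
New sorted list: [-14, -13, -12, -9, -3, 8, 20, 26, 29, 34, 38]
New median = 8

Answer: 8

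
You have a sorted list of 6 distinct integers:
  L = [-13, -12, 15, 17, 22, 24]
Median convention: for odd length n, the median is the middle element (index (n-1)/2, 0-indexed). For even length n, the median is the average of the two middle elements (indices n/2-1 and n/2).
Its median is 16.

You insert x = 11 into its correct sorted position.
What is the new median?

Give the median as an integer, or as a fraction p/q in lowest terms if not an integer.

Old list (sorted, length 6): [-13, -12, 15, 17, 22, 24]
Old median = 16
Insert x = 11
Old length even (6). Middle pair: indices 2,3 = 15,17.
New length odd (7). New median = single middle element.
x = 11: 2 elements are < x, 4 elements are > x.
New sorted list: [-13, -12, 11, 15, 17, 22, 24]
New median = 15

Answer: 15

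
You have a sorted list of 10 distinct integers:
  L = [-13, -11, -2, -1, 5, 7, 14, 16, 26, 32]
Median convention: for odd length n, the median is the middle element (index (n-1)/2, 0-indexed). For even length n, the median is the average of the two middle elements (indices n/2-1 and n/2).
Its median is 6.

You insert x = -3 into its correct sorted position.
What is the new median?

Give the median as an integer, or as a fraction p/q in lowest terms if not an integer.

Old list (sorted, length 10): [-13, -11, -2, -1, 5, 7, 14, 16, 26, 32]
Old median = 6
Insert x = -3
Old length even (10). Middle pair: indices 4,5 = 5,7.
New length odd (11). New median = single middle element.
x = -3: 2 elements are < x, 8 elements are > x.
New sorted list: [-13, -11, -3, -2, -1, 5, 7, 14, 16, 26, 32]
New median = 5

Answer: 5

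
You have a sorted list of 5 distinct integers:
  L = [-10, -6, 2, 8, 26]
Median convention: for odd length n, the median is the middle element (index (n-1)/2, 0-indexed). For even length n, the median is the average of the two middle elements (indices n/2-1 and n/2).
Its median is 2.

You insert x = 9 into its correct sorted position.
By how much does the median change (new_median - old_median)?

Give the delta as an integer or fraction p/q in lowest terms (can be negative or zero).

Old median = 2
After inserting x = 9: new sorted = [-10, -6, 2, 8, 9, 26]
New median = 5
Delta = 5 - 2 = 3

Answer: 3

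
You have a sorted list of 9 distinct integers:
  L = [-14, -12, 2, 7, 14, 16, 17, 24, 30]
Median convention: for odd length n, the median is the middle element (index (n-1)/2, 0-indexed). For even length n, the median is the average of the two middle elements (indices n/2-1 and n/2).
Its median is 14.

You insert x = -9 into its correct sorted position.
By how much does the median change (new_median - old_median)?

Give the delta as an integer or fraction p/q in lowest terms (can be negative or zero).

Answer: -7/2

Derivation:
Old median = 14
After inserting x = -9: new sorted = [-14, -12, -9, 2, 7, 14, 16, 17, 24, 30]
New median = 21/2
Delta = 21/2 - 14 = -7/2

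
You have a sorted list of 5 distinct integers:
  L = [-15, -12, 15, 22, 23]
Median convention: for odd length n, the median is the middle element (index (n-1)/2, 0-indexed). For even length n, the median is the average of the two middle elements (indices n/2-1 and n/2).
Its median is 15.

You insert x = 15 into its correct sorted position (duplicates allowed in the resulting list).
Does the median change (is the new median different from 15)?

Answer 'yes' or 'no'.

Answer: no

Derivation:
Old median = 15
Insert x = 15
New median = 15
Changed? no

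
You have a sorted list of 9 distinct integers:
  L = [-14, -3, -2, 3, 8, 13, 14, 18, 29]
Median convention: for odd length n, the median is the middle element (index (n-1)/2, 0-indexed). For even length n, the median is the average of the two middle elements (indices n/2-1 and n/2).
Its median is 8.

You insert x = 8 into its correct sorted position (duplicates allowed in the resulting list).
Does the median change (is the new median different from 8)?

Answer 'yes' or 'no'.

Old median = 8
Insert x = 8
New median = 8
Changed? no

Answer: no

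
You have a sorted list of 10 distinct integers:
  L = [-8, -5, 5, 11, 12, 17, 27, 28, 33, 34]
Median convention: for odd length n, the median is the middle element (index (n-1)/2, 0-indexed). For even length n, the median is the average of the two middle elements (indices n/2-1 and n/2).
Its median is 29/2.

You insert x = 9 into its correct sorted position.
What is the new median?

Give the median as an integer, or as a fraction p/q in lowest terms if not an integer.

Answer: 12

Derivation:
Old list (sorted, length 10): [-8, -5, 5, 11, 12, 17, 27, 28, 33, 34]
Old median = 29/2
Insert x = 9
Old length even (10). Middle pair: indices 4,5 = 12,17.
New length odd (11). New median = single middle element.
x = 9: 3 elements are < x, 7 elements are > x.
New sorted list: [-8, -5, 5, 9, 11, 12, 17, 27, 28, 33, 34]
New median = 12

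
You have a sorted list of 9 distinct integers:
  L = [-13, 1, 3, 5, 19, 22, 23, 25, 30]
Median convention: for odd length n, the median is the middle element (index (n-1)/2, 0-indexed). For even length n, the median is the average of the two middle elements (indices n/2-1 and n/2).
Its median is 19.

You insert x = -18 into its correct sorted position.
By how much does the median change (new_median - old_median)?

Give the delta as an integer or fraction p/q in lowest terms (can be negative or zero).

Old median = 19
After inserting x = -18: new sorted = [-18, -13, 1, 3, 5, 19, 22, 23, 25, 30]
New median = 12
Delta = 12 - 19 = -7

Answer: -7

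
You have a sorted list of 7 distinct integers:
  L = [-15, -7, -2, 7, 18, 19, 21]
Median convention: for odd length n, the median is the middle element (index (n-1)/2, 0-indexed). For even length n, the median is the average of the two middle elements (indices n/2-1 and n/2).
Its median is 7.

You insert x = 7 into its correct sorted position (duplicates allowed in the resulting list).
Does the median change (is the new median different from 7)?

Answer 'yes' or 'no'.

Old median = 7
Insert x = 7
New median = 7
Changed? no

Answer: no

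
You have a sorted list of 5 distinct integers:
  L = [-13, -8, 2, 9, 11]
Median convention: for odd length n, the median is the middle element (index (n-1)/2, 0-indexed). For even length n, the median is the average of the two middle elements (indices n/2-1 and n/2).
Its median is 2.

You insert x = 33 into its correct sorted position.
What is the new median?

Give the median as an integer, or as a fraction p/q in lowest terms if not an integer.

Answer: 11/2

Derivation:
Old list (sorted, length 5): [-13, -8, 2, 9, 11]
Old median = 2
Insert x = 33
Old length odd (5). Middle was index 2 = 2.
New length even (6). New median = avg of two middle elements.
x = 33: 5 elements are < x, 0 elements are > x.
New sorted list: [-13, -8, 2, 9, 11, 33]
New median = 11/2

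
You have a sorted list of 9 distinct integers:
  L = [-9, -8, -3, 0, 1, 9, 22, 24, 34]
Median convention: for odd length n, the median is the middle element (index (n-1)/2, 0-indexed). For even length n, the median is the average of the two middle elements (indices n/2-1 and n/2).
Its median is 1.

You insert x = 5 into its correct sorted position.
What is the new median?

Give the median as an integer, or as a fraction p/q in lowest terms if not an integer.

Answer: 3

Derivation:
Old list (sorted, length 9): [-9, -8, -3, 0, 1, 9, 22, 24, 34]
Old median = 1
Insert x = 5
Old length odd (9). Middle was index 4 = 1.
New length even (10). New median = avg of two middle elements.
x = 5: 5 elements are < x, 4 elements are > x.
New sorted list: [-9, -8, -3, 0, 1, 5, 9, 22, 24, 34]
New median = 3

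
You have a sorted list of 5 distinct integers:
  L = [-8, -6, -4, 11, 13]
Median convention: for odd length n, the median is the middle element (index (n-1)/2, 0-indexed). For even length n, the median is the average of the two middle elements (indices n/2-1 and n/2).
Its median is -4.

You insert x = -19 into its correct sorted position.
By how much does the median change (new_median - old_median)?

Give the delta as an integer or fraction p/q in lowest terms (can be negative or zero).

Old median = -4
After inserting x = -19: new sorted = [-19, -8, -6, -4, 11, 13]
New median = -5
Delta = -5 - -4 = -1

Answer: -1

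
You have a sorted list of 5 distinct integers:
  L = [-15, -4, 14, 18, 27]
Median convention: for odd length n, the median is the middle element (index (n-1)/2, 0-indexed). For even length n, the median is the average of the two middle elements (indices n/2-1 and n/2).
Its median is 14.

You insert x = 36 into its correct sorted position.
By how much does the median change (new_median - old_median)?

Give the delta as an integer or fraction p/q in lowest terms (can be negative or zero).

Answer: 2

Derivation:
Old median = 14
After inserting x = 36: new sorted = [-15, -4, 14, 18, 27, 36]
New median = 16
Delta = 16 - 14 = 2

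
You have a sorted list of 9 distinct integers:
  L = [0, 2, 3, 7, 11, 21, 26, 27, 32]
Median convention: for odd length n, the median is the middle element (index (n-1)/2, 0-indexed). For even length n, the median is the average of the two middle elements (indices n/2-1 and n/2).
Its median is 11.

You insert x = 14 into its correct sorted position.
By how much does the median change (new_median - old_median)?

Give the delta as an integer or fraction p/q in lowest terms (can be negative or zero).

Old median = 11
After inserting x = 14: new sorted = [0, 2, 3, 7, 11, 14, 21, 26, 27, 32]
New median = 25/2
Delta = 25/2 - 11 = 3/2

Answer: 3/2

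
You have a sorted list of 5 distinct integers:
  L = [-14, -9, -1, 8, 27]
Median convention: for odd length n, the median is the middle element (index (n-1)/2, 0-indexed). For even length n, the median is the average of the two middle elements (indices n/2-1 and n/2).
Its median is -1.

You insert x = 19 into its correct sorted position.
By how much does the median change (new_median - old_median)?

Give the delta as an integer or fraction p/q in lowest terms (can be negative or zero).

Old median = -1
After inserting x = 19: new sorted = [-14, -9, -1, 8, 19, 27]
New median = 7/2
Delta = 7/2 - -1 = 9/2

Answer: 9/2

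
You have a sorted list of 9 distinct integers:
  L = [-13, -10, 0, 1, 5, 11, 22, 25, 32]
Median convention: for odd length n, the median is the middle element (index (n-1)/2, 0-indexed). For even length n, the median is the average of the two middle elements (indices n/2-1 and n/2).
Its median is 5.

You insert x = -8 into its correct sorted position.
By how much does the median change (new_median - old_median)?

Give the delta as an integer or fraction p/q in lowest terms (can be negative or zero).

Old median = 5
After inserting x = -8: new sorted = [-13, -10, -8, 0, 1, 5, 11, 22, 25, 32]
New median = 3
Delta = 3 - 5 = -2

Answer: -2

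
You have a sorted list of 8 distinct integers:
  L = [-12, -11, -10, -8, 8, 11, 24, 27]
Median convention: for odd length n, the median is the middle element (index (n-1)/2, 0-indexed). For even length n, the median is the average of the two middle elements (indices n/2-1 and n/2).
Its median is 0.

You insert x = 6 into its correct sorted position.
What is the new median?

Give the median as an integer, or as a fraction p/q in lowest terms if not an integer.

Answer: 6

Derivation:
Old list (sorted, length 8): [-12, -11, -10, -8, 8, 11, 24, 27]
Old median = 0
Insert x = 6
Old length even (8). Middle pair: indices 3,4 = -8,8.
New length odd (9). New median = single middle element.
x = 6: 4 elements are < x, 4 elements are > x.
New sorted list: [-12, -11, -10, -8, 6, 8, 11, 24, 27]
New median = 6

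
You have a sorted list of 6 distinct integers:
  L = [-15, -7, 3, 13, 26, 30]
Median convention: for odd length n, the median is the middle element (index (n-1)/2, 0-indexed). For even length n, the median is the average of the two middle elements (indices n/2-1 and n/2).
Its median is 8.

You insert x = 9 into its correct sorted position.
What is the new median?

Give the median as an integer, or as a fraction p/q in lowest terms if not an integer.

Answer: 9

Derivation:
Old list (sorted, length 6): [-15, -7, 3, 13, 26, 30]
Old median = 8
Insert x = 9
Old length even (6). Middle pair: indices 2,3 = 3,13.
New length odd (7). New median = single middle element.
x = 9: 3 elements are < x, 3 elements are > x.
New sorted list: [-15, -7, 3, 9, 13, 26, 30]
New median = 9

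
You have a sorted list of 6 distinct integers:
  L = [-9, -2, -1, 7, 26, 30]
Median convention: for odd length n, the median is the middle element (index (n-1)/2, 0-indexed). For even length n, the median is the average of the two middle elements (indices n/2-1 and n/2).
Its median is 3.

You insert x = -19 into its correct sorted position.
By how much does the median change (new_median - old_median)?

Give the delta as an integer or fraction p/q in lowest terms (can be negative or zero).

Answer: -4

Derivation:
Old median = 3
After inserting x = -19: new sorted = [-19, -9, -2, -1, 7, 26, 30]
New median = -1
Delta = -1 - 3 = -4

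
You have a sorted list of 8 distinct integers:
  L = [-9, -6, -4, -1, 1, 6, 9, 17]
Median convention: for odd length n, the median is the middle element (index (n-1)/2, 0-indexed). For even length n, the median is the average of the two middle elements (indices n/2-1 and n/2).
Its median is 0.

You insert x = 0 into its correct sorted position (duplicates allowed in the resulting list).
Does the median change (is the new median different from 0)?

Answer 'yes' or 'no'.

Answer: no

Derivation:
Old median = 0
Insert x = 0
New median = 0
Changed? no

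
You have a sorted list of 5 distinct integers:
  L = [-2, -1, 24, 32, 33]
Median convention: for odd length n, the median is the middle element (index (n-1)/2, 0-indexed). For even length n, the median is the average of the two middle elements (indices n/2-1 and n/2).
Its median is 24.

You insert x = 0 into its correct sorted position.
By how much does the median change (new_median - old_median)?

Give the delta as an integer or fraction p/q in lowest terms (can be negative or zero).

Old median = 24
After inserting x = 0: new sorted = [-2, -1, 0, 24, 32, 33]
New median = 12
Delta = 12 - 24 = -12

Answer: -12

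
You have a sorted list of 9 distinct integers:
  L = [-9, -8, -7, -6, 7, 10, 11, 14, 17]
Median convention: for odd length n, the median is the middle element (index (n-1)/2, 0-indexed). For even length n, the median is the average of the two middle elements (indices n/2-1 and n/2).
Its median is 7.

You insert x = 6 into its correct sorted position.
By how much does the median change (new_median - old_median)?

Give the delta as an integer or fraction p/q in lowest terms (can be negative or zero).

Answer: -1/2

Derivation:
Old median = 7
After inserting x = 6: new sorted = [-9, -8, -7, -6, 6, 7, 10, 11, 14, 17]
New median = 13/2
Delta = 13/2 - 7 = -1/2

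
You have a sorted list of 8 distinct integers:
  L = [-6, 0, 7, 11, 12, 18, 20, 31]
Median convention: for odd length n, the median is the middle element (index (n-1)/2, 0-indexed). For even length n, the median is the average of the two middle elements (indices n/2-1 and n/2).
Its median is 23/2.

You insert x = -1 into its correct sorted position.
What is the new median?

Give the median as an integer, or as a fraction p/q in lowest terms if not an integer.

Old list (sorted, length 8): [-6, 0, 7, 11, 12, 18, 20, 31]
Old median = 23/2
Insert x = -1
Old length even (8). Middle pair: indices 3,4 = 11,12.
New length odd (9). New median = single middle element.
x = -1: 1 elements are < x, 7 elements are > x.
New sorted list: [-6, -1, 0, 7, 11, 12, 18, 20, 31]
New median = 11

Answer: 11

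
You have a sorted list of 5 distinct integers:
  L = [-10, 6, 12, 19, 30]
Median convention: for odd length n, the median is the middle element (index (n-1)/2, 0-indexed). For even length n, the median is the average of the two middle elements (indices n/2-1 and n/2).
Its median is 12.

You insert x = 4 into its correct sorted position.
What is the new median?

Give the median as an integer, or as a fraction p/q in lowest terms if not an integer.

Old list (sorted, length 5): [-10, 6, 12, 19, 30]
Old median = 12
Insert x = 4
Old length odd (5). Middle was index 2 = 12.
New length even (6). New median = avg of two middle elements.
x = 4: 1 elements are < x, 4 elements are > x.
New sorted list: [-10, 4, 6, 12, 19, 30]
New median = 9

Answer: 9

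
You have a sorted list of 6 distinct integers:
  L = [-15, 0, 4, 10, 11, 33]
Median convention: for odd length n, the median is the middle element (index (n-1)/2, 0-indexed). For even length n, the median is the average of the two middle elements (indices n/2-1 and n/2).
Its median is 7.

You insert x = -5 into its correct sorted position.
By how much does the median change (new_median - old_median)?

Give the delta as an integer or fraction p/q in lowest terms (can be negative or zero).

Old median = 7
After inserting x = -5: new sorted = [-15, -5, 0, 4, 10, 11, 33]
New median = 4
Delta = 4 - 7 = -3

Answer: -3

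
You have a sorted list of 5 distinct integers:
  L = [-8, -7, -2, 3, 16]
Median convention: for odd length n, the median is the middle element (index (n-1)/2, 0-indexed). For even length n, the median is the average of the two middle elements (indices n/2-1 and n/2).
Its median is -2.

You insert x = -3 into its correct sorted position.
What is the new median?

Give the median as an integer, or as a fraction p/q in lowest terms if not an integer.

Old list (sorted, length 5): [-8, -7, -2, 3, 16]
Old median = -2
Insert x = -3
Old length odd (5). Middle was index 2 = -2.
New length even (6). New median = avg of two middle elements.
x = -3: 2 elements are < x, 3 elements are > x.
New sorted list: [-8, -7, -3, -2, 3, 16]
New median = -5/2

Answer: -5/2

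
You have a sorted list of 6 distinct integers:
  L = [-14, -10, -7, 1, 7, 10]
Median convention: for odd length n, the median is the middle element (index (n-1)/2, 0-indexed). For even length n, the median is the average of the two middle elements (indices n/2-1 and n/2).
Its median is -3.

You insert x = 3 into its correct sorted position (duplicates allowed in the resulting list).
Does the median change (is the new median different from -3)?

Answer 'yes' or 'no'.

Answer: yes

Derivation:
Old median = -3
Insert x = 3
New median = 1
Changed? yes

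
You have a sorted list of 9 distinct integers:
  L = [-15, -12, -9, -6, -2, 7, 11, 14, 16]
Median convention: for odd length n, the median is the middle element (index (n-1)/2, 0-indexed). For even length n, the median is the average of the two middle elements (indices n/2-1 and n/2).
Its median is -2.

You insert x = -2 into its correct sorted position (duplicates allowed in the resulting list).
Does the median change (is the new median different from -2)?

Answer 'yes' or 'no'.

Answer: no

Derivation:
Old median = -2
Insert x = -2
New median = -2
Changed? no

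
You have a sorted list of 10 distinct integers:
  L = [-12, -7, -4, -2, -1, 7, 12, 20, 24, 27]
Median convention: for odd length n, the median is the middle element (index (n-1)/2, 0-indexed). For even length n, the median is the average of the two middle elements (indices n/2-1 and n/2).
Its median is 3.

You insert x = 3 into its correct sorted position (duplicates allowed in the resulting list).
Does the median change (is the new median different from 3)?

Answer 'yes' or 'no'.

Answer: no

Derivation:
Old median = 3
Insert x = 3
New median = 3
Changed? no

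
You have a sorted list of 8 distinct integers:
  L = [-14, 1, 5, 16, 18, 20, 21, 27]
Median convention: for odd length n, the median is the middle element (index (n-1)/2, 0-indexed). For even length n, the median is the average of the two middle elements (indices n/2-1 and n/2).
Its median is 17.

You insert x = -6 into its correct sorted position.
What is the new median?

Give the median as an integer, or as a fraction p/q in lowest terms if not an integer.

Answer: 16

Derivation:
Old list (sorted, length 8): [-14, 1, 5, 16, 18, 20, 21, 27]
Old median = 17
Insert x = -6
Old length even (8). Middle pair: indices 3,4 = 16,18.
New length odd (9). New median = single middle element.
x = -6: 1 elements are < x, 7 elements are > x.
New sorted list: [-14, -6, 1, 5, 16, 18, 20, 21, 27]
New median = 16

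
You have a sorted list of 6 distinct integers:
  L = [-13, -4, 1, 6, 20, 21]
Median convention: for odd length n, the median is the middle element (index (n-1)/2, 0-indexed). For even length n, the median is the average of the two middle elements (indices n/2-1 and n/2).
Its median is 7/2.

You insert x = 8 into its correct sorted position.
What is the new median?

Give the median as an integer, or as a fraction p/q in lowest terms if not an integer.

Answer: 6

Derivation:
Old list (sorted, length 6): [-13, -4, 1, 6, 20, 21]
Old median = 7/2
Insert x = 8
Old length even (6). Middle pair: indices 2,3 = 1,6.
New length odd (7). New median = single middle element.
x = 8: 4 elements are < x, 2 elements are > x.
New sorted list: [-13, -4, 1, 6, 8, 20, 21]
New median = 6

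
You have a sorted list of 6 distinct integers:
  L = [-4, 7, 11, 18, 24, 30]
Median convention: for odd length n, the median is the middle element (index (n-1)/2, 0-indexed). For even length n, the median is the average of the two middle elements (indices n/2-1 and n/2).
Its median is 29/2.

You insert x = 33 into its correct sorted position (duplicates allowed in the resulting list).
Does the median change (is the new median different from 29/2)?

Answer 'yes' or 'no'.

Old median = 29/2
Insert x = 33
New median = 18
Changed? yes

Answer: yes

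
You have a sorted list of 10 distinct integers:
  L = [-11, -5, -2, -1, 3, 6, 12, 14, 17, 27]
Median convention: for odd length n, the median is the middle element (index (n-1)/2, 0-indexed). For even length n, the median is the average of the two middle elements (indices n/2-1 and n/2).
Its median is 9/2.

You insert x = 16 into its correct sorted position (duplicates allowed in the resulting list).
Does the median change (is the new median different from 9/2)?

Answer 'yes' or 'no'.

Answer: yes

Derivation:
Old median = 9/2
Insert x = 16
New median = 6
Changed? yes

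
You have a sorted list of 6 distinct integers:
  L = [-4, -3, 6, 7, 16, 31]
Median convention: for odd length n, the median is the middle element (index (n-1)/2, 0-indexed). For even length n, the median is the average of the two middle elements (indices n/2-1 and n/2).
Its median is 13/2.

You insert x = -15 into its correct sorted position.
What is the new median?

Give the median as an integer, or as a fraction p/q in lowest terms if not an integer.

Old list (sorted, length 6): [-4, -3, 6, 7, 16, 31]
Old median = 13/2
Insert x = -15
Old length even (6). Middle pair: indices 2,3 = 6,7.
New length odd (7). New median = single middle element.
x = -15: 0 elements are < x, 6 elements are > x.
New sorted list: [-15, -4, -3, 6, 7, 16, 31]
New median = 6

Answer: 6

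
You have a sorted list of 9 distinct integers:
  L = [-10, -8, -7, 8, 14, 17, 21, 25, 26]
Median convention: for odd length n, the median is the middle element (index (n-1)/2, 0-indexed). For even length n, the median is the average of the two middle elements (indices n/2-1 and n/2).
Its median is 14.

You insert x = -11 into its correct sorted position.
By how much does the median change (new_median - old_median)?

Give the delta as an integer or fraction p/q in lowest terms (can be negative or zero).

Answer: -3

Derivation:
Old median = 14
After inserting x = -11: new sorted = [-11, -10, -8, -7, 8, 14, 17, 21, 25, 26]
New median = 11
Delta = 11 - 14 = -3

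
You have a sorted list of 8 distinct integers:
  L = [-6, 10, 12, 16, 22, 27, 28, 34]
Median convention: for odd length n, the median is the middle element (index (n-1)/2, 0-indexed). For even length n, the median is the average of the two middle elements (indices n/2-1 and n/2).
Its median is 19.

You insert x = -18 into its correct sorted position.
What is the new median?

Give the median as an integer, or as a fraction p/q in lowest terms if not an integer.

Answer: 16

Derivation:
Old list (sorted, length 8): [-6, 10, 12, 16, 22, 27, 28, 34]
Old median = 19
Insert x = -18
Old length even (8). Middle pair: indices 3,4 = 16,22.
New length odd (9). New median = single middle element.
x = -18: 0 elements are < x, 8 elements are > x.
New sorted list: [-18, -6, 10, 12, 16, 22, 27, 28, 34]
New median = 16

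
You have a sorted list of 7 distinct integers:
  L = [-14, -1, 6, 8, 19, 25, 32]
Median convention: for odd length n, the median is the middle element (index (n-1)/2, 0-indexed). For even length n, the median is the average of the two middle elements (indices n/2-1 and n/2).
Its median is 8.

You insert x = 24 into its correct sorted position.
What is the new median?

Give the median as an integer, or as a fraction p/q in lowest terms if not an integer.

Old list (sorted, length 7): [-14, -1, 6, 8, 19, 25, 32]
Old median = 8
Insert x = 24
Old length odd (7). Middle was index 3 = 8.
New length even (8). New median = avg of two middle elements.
x = 24: 5 elements are < x, 2 elements are > x.
New sorted list: [-14, -1, 6, 8, 19, 24, 25, 32]
New median = 27/2

Answer: 27/2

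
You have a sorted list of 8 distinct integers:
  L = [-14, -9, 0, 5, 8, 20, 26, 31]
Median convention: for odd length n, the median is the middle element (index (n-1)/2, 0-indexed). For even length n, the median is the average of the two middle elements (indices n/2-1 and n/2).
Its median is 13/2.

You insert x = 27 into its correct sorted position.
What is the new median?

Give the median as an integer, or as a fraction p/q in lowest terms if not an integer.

Old list (sorted, length 8): [-14, -9, 0, 5, 8, 20, 26, 31]
Old median = 13/2
Insert x = 27
Old length even (8). Middle pair: indices 3,4 = 5,8.
New length odd (9). New median = single middle element.
x = 27: 7 elements are < x, 1 elements are > x.
New sorted list: [-14, -9, 0, 5, 8, 20, 26, 27, 31]
New median = 8

Answer: 8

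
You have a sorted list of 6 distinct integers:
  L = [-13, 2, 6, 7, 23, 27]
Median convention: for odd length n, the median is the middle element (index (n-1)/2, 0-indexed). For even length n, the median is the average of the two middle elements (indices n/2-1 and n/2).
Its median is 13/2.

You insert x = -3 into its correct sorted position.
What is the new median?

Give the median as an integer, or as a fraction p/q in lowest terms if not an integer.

Answer: 6

Derivation:
Old list (sorted, length 6): [-13, 2, 6, 7, 23, 27]
Old median = 13/2
Insert x = -3
Old length even (6). Middle pair: indices 2,3 = 6,7.
New length odd (7). New median = single middle element.
x = -3: 1 elements are < x, 5 elements are > x.
New sorted list: [-13, -3, 2, 6, 7, 23, 27]
New median = 6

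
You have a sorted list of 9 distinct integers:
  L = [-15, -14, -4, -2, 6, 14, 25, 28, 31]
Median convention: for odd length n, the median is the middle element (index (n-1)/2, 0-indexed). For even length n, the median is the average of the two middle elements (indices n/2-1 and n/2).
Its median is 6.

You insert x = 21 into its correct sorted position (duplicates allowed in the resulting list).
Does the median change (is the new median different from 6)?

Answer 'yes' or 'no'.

Answer: yes

Derivation:
Old median = 6
Insert x = 21
New median = 10
Changed? yes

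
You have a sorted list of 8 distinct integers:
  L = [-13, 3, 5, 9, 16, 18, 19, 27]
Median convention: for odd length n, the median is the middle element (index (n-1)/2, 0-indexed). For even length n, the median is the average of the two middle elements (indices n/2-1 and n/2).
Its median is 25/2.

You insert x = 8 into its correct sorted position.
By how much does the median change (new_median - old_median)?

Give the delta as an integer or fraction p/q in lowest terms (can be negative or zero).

Old median = 25/2
After inserting x = 8: new sorted = [-13, 3, 5, 8, 9, 16, 18, 19, 27]
New median = 9
Delta = 9 - 25/2 = -7/2

Answer: -7/2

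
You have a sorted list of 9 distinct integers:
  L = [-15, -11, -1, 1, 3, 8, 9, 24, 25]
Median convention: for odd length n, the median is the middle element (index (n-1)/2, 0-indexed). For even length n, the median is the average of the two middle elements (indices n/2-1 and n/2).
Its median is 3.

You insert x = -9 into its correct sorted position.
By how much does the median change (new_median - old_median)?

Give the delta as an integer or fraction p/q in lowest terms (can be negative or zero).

Answer: -1

Derivation:
Old median = 3
After inserting x = -9: new sorted = [-15, -11, -9, -1, 1, 3, 8, 9, 24, 25]
New median = 2
Delta = 2 - 3 = -1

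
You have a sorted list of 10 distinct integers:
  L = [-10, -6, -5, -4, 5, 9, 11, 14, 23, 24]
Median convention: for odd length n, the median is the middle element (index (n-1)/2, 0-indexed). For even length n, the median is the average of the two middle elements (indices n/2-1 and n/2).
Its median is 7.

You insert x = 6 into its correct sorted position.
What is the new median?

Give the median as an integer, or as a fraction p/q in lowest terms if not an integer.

Answer: 6

Derivation:
Old list (sorted, length 10): [-10, -6, -5, -4, 5, 9, 11, 14, 23, 24]
Old median = 7
Insert x = 6
Old length even (10). Middle pair: indices 4,5 = 5,9.
New length odd (11). New median = single middle element.
x = 6: 5 elements are < x, 5 elements are > x.
New sorted list: [-10, -6, -5, -4, 5, 6, 9, 11, 14, 23, 24]
New median = 6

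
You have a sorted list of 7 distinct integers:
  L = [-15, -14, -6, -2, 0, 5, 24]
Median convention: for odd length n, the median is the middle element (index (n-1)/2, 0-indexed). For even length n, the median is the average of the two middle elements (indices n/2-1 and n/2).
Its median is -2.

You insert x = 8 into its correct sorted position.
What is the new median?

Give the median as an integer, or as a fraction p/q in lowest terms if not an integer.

Old list (sorted, length 7): [-15, -14, -6, -2, 0, 5, 24]
Old median = -2
Insert x = 8
Old length odd (7). Middle was index 3 = -2.
New length even (8). New median = avg of two middle elements.
x = 8: 6 elements are < x, 1 elements are > x.
New sorted list: [-15, -14, -6, -2, 0, 5, 8, 24]
New median = -1

Answer: -1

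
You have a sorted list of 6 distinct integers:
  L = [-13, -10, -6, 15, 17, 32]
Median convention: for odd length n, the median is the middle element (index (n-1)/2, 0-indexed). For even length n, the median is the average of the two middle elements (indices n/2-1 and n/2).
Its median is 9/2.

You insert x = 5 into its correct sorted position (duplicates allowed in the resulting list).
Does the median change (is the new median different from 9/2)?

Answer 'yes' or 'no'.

Answer: yes

Derivation:
Old median = 9/2
Insert x = 5
New median = 5
Changed? yes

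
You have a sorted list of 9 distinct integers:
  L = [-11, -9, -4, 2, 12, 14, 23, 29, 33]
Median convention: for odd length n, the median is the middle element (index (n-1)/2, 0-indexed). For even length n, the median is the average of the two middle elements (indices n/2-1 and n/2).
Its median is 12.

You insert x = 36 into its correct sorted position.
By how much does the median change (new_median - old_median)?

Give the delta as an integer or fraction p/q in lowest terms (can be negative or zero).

Old median = 12
After inserting x = 36: new sorted = [-11, -9, -4, 2, 12, 14, 23, 29, 33, 36]
New median = 13
Delta = 13 - 12 = 1

Answer: 1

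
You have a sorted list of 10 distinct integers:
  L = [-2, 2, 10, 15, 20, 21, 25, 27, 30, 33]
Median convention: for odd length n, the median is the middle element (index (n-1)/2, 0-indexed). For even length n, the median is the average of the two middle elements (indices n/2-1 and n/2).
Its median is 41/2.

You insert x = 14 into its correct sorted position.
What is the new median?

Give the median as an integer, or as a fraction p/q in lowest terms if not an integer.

Answer: 20

Derivation:
Old list (sorted, length 10): [-2, 2, 10, 15, 20, 21, 25, 27, 30, 33]
Old median = 41/2
Insert x = 14
Old length even (10). Middle pair: indices 4,5 = 20,21.
New length odd (11). New median = single middle element.
x = 14: 3 elements are < x, 7 elements are > x.
New sorted list: [-2, 2, 10, 14, 15, 20, 21, 25, 27, 30, 33]
New median = 20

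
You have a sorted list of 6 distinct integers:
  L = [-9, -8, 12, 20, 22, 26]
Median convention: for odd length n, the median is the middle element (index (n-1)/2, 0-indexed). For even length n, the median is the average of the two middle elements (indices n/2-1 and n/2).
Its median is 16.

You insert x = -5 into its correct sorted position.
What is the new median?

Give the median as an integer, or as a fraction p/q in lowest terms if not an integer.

Answer: 12

Derivation:
Old list (sorted, length 6): [-9, -8, 12, 20, 22, 26]
Old median = 16
Insert x = -5
Old length even (6). Middle pair: indices 2,3 = 12,20.
New length odd (7). New median = single middle element.
x = -5: 2 elements are < x, 4 elements are > x.
New sorted list: [-9, -8, -5, 12, 20, 22, 26]
New median = 12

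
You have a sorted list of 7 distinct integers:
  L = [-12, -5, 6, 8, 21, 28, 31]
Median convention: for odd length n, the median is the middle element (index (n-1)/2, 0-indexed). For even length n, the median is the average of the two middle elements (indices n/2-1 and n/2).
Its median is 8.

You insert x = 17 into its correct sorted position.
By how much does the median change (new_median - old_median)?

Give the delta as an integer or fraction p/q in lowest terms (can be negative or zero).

Answer: 9/2

Derivation:
Old median = 8
After inserting x = 17: new sorted = [-12, -5, 6, 8, 17, 21, 28, 31]
New median = 25/2
Delta = 25/2 - 8 = 9/2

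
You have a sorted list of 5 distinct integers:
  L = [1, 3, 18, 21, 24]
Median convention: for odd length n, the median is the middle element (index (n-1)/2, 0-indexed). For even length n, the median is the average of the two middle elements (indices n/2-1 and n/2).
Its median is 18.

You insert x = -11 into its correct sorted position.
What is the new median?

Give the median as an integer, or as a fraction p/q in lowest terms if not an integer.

Answer: 21/2

Derivation:
Old list (sorted, length 5): [1, 3, 18, 21, 24]
Old median = 18
Insert x = -11
Old length odd (5). Middle was index 2 = 18.
New length even (6). New median = avg of two middle elements.
x = -11: 0 elements are < x, 5 elements are > x.
New sorted list: [-11, 1, 3, 18, 21, 24]
New median = 21/2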